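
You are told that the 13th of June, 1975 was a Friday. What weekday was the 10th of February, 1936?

Monday

Count forward from the earlier date (February 10, 1936) to the later (June 13, 1975):
From February 10, 1936 to February 10, 1975: 39 years, of which 10 contain a Feb 29 — 29×365 + 10×366 = 14245 days.
February 1975: 28 − 10 = 18 days remain (1975 is not a leap year, so February has 28 days).
Then March (31), April (30), May (31): 31 + 30 + 31 = 92 days.
June 1–13, 1975: 13 days.
Residual: 123 days.
Total: 14368 days.
14368 mod 7 = 4, so 4 days before Friday is Monday.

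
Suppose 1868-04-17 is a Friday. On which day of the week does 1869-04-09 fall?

Friday

April 1868: 30 − 17 = 13 days remain.
Then 11 full months totalling 335 days.
April 1–9, 1869: 9 days.
Residual: 357 days.
Total: 357 days.
357 is a multiple of 7, so 1869-04-09 falls on the same weekday: Friday.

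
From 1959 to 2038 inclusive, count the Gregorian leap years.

Years divisible by 4: 1960, 1964, …, 2036 — 20 in all.
2000 is divisible by 400, so still leap.
No century exceptions apply. Count: 20.

20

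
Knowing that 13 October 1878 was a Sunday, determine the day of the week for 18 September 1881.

Day-of-year of October 13, 1878: 286.
Day-of-year of September 18, 1881: 261.
1878 has 365 days, so 365 − 286 = 79 days remain in 1878.
Full years: 1879: 365; 1880: 366. Sum = 731.
Total: 79 + 731 + 261 = 1071 days.
1071 is a multiple of 7, so 18 September 1881 falls on the same weekday: Sunday.

Sunday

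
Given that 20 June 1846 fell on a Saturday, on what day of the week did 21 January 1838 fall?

Sunday

Count forward from the earlier date (January 21, 1838) to the later (June 20, 1846):
From January 21, 1838 to January 21, 1846: 8 years, of which 2 contain a Feb 29 — 6×365 + 2×366 = 2922 days.
January 1846: 31 − 21 = 10 days remain.
Then February 1846 (28), March (31), April (30), May (31): 28 + 31 + 30 + 31 = 120 days.
June 1–20, 1846: 20 days.
Residual: 150 days.
Total: 3072 days.
3072 mod 7 = 6, so 6 days before Saturday is Sunday.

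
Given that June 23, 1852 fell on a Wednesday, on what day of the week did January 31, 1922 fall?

From June 23, 1852 to June 23, 1921: 69 years, of which 16 contain a Feb 29 — 53×365 + 16×366 = 25201 days.
(1900 is not a leap year (divisible by 100 but not 400).)
June 1921: 30 − 23 = 7 days remain.
Then July (31), August (31), September (30), October (31), November (30), December (31): 31 + 31 + 30 + 31 + 30 + 31 = 184 days.
January 1–31, 1922: 31 days.
Residual: 222 days.
Total: 25423 days.
25423 mod 7 = 6, so 6 days after Wednesday is Tuesday.

Tuesday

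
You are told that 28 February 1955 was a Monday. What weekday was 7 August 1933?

Count forward from the earlier date (August 7, 1933) to the later (February 28, 1955):
From August 7, 1933 to August 7, 1954: 21 years, of which 5 contain a Feb 29 — 16×365 + 5×366 = 7670 days.
August 1954: 31 − 7 = 24 days remain.
Then September (30), October (31), November (30), December (31), January (31): 30 + 31 + 30 + 31 + 31 = 153 days.
February 1–28, 1955: 28 days (1955 is not a leap year).
Residual: 205 days.
Total: 7875 days.
7875 is a multiple of 7, so 7 August 1933 falls on the same weekday: Monday.

Monday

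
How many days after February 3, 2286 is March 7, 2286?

February 2286: 28 − 3 = 25 days remain (2286 is not a leap year, so February has 28 days).
March 1–7, 2286: 7 days.
Total: 25 + 7 = 32 days.

32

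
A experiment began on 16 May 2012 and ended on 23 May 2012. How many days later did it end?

Within May 2012: 23 − 16 = 7 days.

7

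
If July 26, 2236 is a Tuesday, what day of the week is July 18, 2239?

Thursday

Day-of-year of July 26, 2236: 208.
Day-of-year of July 18, 2239: 199.
2236 has 366 days, so 366 − 208 = 158 days remain in 2236.
Full years: 2237: 365; 2238: 365. Sum = 730.
Total: 158 + 730 + 199 = 1087 days.
1087 mod 7 = 2, so 2 days after Tuesday is Thursday.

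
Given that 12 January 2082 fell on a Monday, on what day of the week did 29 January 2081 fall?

Count forward from the earlier date (January 29, 2081) to the later (January 12, 2082):
January 2081: 31 − 29 = 2 days remain.
Then 11 full months totalling 334 days.
January 1–12, 2082: 12 days.
Residual: 348 days.
Total: 348 days.
348 mod 7 = 5, so 5 days before Monday is Wednesday.

Wednesday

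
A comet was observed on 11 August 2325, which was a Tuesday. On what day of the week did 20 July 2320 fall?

Tuesday

Count forward from the earlier date (July 20, 2320) to the later (August 11, 2325):
Day-of-year of July 20, 2320: 202.
Day-of-year of August 11, 2325: 223.
2320 has 366 days, so 366 − 202 = 164 days remain in 2320.
Full years: 2321: 365; 2322: 365; 2323: 365; 2324: 366. Sum = 1461.
Total: 164 + 1461 + 223 = 1848 days.
1848 is a multiple of 7, so 20 July 2320 falls on the same weekday: Tuesday.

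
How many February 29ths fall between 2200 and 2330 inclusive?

31

Years divisible by 4: 2200, 2204, …, 2328 — 33 in all.
Of these, 2200, 2300 are divisible by 100 but not 400, so not leap.
Leap years: 33 − 2 = 31.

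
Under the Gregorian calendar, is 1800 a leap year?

No

1800 is not a leap year (divisible by 100 but not 400).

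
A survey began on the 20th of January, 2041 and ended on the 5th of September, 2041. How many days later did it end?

228

January 2041: 31 − 20 = 11 days remain.
Then February 2041 (28), March (31), April (30), May (31), June (30), July (31), August (31): 28 + 31 + 30 + 31 + 30 + 31 + 31 = 212 days.
September 1–5, 2041: 5 days.
Total: 11 + 212 + 5 = 228 days.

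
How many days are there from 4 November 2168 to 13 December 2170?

November 2168: 30 − 4 = 26 days remain.
Then 24 full months totalling 730 days.
December 1–13, 2170: 13 days.
Total: 26 + 730 + 13 = 769 days.

769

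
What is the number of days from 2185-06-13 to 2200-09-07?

From June 13, 2185 to June 13, 2200: 15 years, of which 3 contain a Feb 29 — 12×365 + 3×366 = 5478 days.
(2200 is not a leap year (divisible by 100 but not 400).)
June 2200: 30 − 13 = 17 days remain.
Then July (31), August (31): 31 + 31 = 62 days.
September 1–7, 2200: 7 days.
Residual: 86 days.
Total: 5564 days.

5564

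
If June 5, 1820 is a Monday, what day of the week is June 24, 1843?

Day-of-year of June 5, 1820: 157.
Day-of-year of June 24, 1843: 175.
1820 has 366 days, so 366 − 157 = 209 days remain in 1820.
Full years 1821–1842: 17 common + 5 leap = 17×365 + 5×366 = 8035 days.
Total: 209 + 8035 + 175 = 8419 days.
8419 mod 7 = 5, so 5 days after Monday is Saturday.

Saturday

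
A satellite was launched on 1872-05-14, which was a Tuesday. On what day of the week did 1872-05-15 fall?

Wednesday

Within May 1872: 15 − 14 = 1 day.
1 mod 7 = 1, so 1 day after Tuesday is Wednesday.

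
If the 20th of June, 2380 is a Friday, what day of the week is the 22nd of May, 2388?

Day-of-year of June 20, 2380: 172.
Day-of-year of May 22, 2388: 143.
2380 has 366 days, so 366 − 172 = 194 days remain in 2380.
Full years 2381–2387: 6 common + 1 leap = 6×365 + 1×366 = 2556 days.
Total: 194 + 2556 + 143 = 2893 days.
2893 mod 7 = 2, so 2 days after Friday is Sunday.

Sunday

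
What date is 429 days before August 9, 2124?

June 7, 2123

Count 429 days before August 9, 2124:
June 2123: 30 − 7 = 23 days remain.
Then 13 full months totalling 397 days.
August 1–9, 2124: 9 days.
Total: 23 + 397 + 9 = 429 days.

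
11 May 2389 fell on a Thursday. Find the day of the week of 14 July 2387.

Tuesday

Count forward from the earlier date (July 14, 2387) to the later (May 11, 2389):
July 14, 2387 → July 14, 2388: 366 days (2388 is a leap year).
July 2388: 31 − 14 = 17 days remain.
Then 9 full months totalling 273 days.
May 1–11, 2389: 11 days.
Residual: 301 days.
Total: 667 days.
667 mod 7 = 2, so 2 days before Thursday is Tuesday.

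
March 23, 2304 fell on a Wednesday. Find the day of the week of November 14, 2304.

March 2304: 31 − 23 = 8 days remain.
Then April (30), May (31), June (30), July (31), August (31), September (30), October (31): 30 + 31 + 30 + 31 + 31 + 30 + 31 = 214 days.
November 1–14, 2304: 14 days.
Total: 8 + 214 + 14 = 236 days.
236 mod 7 = 5, so 5 days after Wednesday is Monday.

Monday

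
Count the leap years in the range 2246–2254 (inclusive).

2

Years divisible by 4 in [2246, 2254]: 2248, 2252.
No century exceptions apply. Count: 2.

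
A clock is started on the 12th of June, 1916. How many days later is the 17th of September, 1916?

June 1916: 30 − 12 = 18 days remain.
Then July (31), August (31): 31 + 31 = 62 days.
September 1–17, 1916: 17 days.
Total: 18 + 62 + 17 = 97 days.

97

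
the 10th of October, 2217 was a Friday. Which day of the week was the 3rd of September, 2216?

Count forward from the earlier date (September 3, 2216) to the later (October 10, 2217):
September 3, 2216 → September 3, 2217: 365 days.
September 2217: 30 − 3 = 27 days remain.
October 1–10, 2217: 10 days.
Residual: 37 days.
Total: 402 days.
402 mod 7 = 3, so 3 days before Friday is Tuesday.

Tuesday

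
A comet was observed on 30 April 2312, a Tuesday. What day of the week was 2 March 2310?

Count forward from the earlier date (March 2, 2310) to the later (April 30, 2312):
March 2, 2310 → March 2, 2311: 365 days.
March 2, 2311 → March 2, 2312: 366 days (2312 is a leap year).
March 2312: 31 − 2 = 29 days remain.
April 1–30, 2312: 30 days.
Residual: 59 days.
Total: 790 days.
790 mod 7 = 6, so 6 days before Tuesday is Wednesday.

Wednesday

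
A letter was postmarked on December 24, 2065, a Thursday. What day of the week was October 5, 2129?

From December 24, 2065 to December 24, 2128: 63 years, of which 15 contain a Feb 29 — 48×365 + 15×366 = 23010 days.
(2100 is not a leap year (divisible by 100 but not 400).)
December 2128: 31 − 24 = 7 days remain.
Then 9 full months totalling 273 days.
October 1–5, 2129: 5 days.
Residual: 285 days.
Total: 23295 days.
23295 mod 7 = 6, so 6 days after Thursday is Wednesday.

Wednesday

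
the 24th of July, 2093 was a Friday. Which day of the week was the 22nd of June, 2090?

Thursday

Count forward from the earlier date (June 22, 2090) to the later (July 24, 2093):
June 22, 2090 → June 22, 2091: 365 days.
June 22, 2091 → June 22, 2092: 366 days (2092 is a leap year).
June 22, 2092 → June 22, 2093: 365 days.
June 2093: 30 − 22 = 8 days remain.
July 1–24, 2093: 24 days.
Residual: 32 days.
Total: 1128 days.
1128 mod 7 = 1, so 1 day before Friday is Thursday.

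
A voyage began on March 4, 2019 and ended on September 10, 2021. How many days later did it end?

921

March 4, 2019 → March 4, 2020: 366 days (2020 is a leap year).
March 4, 2020 → March 4, 2021: 365 days.
March 2021: 31 − 4 = 27 days remain.
Then April (30), May (31), June (30), July (31), August (31): 30 + 31 + 30 + 31 + 31 = 153 days.
September 1–10, 2021: 10 days.
Residual: 190 days.
Total: 921 days.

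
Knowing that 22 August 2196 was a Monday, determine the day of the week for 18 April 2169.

Tuesday

Count forward from the earlier date (April 18, 2169) to the later (August 22, 2196):
From April 18, 2169 to April 18, 2196: 27 years, of which 7 contain a Feb 29 — 20×365 + 7×366 = 9862 days.
April 2196: 30 − 18 = 12 days remain.
Then May (31), June (30), July (31): 31 + 30 + 31 = 92 days.
August 1–22, 2196: 22 days.
Residual: 126 days.
Total: 9988 days.
9988 mod 7 = 6, so 6 days before Monday is Tuesday.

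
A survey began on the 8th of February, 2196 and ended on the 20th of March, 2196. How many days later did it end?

41

February 2196: 29 − 8 = 21 days remain (2196 is a leap year, so February has 29 days).
March 1–20, 2196: 20 days.
Total: 21 + 20 = 41 days.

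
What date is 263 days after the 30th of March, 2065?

the 18th of December, 2065

Count 263 days after March 30, 2065:
March 2065: 31 − 30 = 1 day remains.
Then April (30), May (31), June (30), July (31), August (31), September (30), October (31), November (30): 30 + 31 + 30 + 31 + 31 + 30 + 31 + 30 = 244 days.
December 1–18, 2065: 18 days.
Total: 1 + 244 + 18 = 263 days.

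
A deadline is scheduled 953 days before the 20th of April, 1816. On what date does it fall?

the 10th of September, 1813

Count 953 days before April 20, 1816:
Day-of-year of September 10, 1813: 253.
Day-of-year of April 20, 1816: 111.
1813 has 365 days, so 365 − 253 = 112 days remain in 1813.
Full years: 1814: 365; 1815: 365. Sum = 730.
Total: 112 + 730 + 111 = 953 days.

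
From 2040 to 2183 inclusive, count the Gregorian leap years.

35

Years divisible by 4: 2040, 2044, …, 2180 — 36 in all.
Of these, 2100 is divisible by 100 but not 400, so not leap.
Leap years: 36 − 1 = 35.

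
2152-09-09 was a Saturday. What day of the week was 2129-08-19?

Count forward from the earlier date (August 19, 2129) to the later (September 9, 2152):
Day-of-year of August 19, 2129: 231.
Day-of-year of September 9, 2152: 253.
2129 has 365 days, so 365 − 231 = 134 days remain in 2129.
Full years 2130–2151: 17 common + 5 leap = 17×365 + 5×366 = 8035 days.
Total: 134 + 8035 + 253 = 8422 days.
8422 mod 7 = 1, so 1 day before Saturday is Friday.

Friday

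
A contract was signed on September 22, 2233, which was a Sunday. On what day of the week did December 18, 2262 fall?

Thursday

Day-of-year of September 22, 2233: 265.
Day-of-year of December 18, 2262: 352.
2233 has 365 days, so 365 − 265 = 100 days remain in 2233.
Full years 2234–2261: 21 common + 7 leap = 21×365 + 7×366 = 10227 days.
Total: 100 + 10227 + 352 = 10679 days.
10679 mod 7 = 4, so 4 days after Sunday is Thursday.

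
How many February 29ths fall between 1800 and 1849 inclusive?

Years divisible by 4: 1800, 1804, …, 1848 — 13 in all.
Of these, 1800 is divisible by 100 but not 400, so not leap.
Leap years: 13 − 1 = 12.

12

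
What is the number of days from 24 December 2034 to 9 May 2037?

Day-of-year of December 24, 2034: 358.
Day-of-year of May 9, 2037: 129.
2034 has 365 days, so 365 − 358 = 7 days remain in 2034.
Full years: 2035: 365; 2036: 366. Sum = 731.
Total: 7 + 731 + 129 = 867 days.

867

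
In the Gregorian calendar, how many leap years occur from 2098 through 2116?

Years divisible by 4 in [2098, 2116]: 2100, 2104, 2108, 2112, 2116.
Of these, 2100 is divisible by 100 but not 400, so not leap.
Leap years: 5 − 1 = 4.

4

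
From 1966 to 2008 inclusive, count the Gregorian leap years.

Years divisible by 4 in [1966, 2008]: 1968, 1972, 1976, 1980, 1984, 1988, 1992, 1996, 2000, 2004, 2008.
2000 is divisible by 400, so still leap.
No century exceptions apply. Count: 11.

11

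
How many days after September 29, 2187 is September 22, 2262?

27386

Day-of-year of September 29, 2187: 272.
Day-of-year of September 22, 2262: 265.
2187 has 365 days, so 365 − 272 = 93 days remain in 2187.
Full years 2188–2261: 56 common + 18 leap = 56×365 + 18×366 = 27028 days.
Total: 93 + 27028 + 265 = 27386 days.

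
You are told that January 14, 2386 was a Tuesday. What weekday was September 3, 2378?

Count forward from the earlier date (September 3, 2378) to the later (January 14, 2386):
Day-of-year of September 3, 2378: 246.
Day-of-year of January 14, 2386: 14.
2378 has 365 days, so 365 − 246 = 119 days remain in 2378.
Full years 2379–2385: 5 common + 2 leap = 5×365 + 2×366 = 2557 days.
Total: 119 + 2557 + 14 = 2690 days.
2690 mod 7 = 2, so 2 days before Tuesday is Sunday.

Sunday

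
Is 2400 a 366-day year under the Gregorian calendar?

2400 is a leap year (divisible by 400).

Yes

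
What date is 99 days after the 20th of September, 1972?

the 28th of December, 1972

Count 99 days after September 20, 1972:
September 1972: 30 − 20 = 10 days remain.
Then October (31), November (30): 31 + 30 = 61 days.
December 1–28, 1972: 28 days.
Total: 10 + 61 + 28 = 99 days.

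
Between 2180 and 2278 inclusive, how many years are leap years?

Years divisible by 4: 2180, 2184, …, 2276 — 25 in all.
Of these, 2200 is divisible by 100 but not 400, so not leap.
Leap years: 25 − 1 = 24.

24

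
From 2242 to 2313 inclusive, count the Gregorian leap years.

17

Years divisible by 4: 2244, 2248, …, 2312 — 18 in all.
Of these, 2300 is divisible by 100 but not 400, so not leap.
Leap years: 18 − 1 = 17.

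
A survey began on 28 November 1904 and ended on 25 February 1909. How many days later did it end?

1550

November 28, 1904 → November 28, 1905: 365 days.
November 28, 1905 → November 28, 1906: 365 days.
November 28, 1906 → November 28, 1907: 365 days.
November 28, 1907 → November 28, 1908: 366 days (1908 is a leap year).
November 1908: 30 − 28 = 2 days remain.
Then December (31), January (31): 31 + 31 = 62 days.
February 1–25, 1909: 25 days (1909 is not a leap year).
Residual: 89 days.
Total: 1550 days.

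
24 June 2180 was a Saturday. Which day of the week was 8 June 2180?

Count forward from the earlier date (June 8, 2180) to the later (June 24, 2180):
Within June 2180: 24 − 8 = 16 days.
16 mod 7 = 2, so 2 days before Saturday is Thursday.

Thursday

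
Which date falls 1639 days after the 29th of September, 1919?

the 25th of March, 1924

Count 1639 days after September 29, 1919:
Day-of-year of September 29, 1919: 272.
Day-of-year of March 25, 1924: 85.
1919 has 365 days, so 365 − 272 = 93 days remain in 1919.
Full years: 1920: 366; 1921: 365; 1922: 365; 1923: 365. Sum = 1461.
Total: 93 + 1461 + 85 = 1639 days.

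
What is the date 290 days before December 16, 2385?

March 1, 2385

Count 290 days before December 16, 2385:
March 2385: 31 − 1 = 30 days remain.
Then April (30), May (31), June (30), July (31), August (31), September (30), October (31), November (30): 30 + 31 + 30 + 31 + 31 + 30 + 31 + 30 = 244 days.
December 1–16, 2385: 16 days.
Total: 30 + 244 + 16 = 290 days.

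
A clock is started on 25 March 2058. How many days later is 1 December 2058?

March 2058: 31 − 25 = 6 days remain.
Then April (30), May (31), June (30), July (31), August (31), September (30), October (31), November (30): 30 + 31 + 30 + 31 + 31 + 30 + 31 + 30 = 244 days.
December 1, 2058: 1 day.
Total: 6 + 244 + 1 = 251 days.

251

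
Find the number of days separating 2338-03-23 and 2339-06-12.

March 23, 2338 → March 23, 2339: 365 days.
March 2339: 31 − 23 = 8 days remain.
Then April (30), May (31): 30 + 31 = 61 days.
June 1–12, 2339: 12 days.
Residual: 81 days.
Total: 446 days.

446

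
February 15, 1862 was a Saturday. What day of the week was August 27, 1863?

February 1862: 28 − 15 = 13 days remain (1862 is not a leap year, so February has 28 days).
Then 17 full months totalling 518 days.
August 1–27, 1863: 27 days.
Total: 13 + 518 + 27 = 558 days.
558 mod 7 = 5, so 5 days after Saturday is Thursday.

Thursday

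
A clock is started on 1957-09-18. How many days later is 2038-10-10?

29607

Day-of-year of September 18, 1957: 261.
Day-of-year of October 10, 2038: 283.
1957 has 365 days, so 365 − 261 = 104 days remain in 1957.
Full years 1958–2037: 60 common + 20 leap = 60×365 + 20×366 = 29220 days.
Total: 104 + 29220 + 283 = 29607 days.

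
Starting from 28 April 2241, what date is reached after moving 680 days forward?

9 March 2243

Count 680 days after April 28, 2241:
Day-of-year of April 28, 2241: 118.
Day-of-year of March 9, 2243: 68.
2241 has 365 days, so 365 − 118 = 247 days remain in 2241.
Full years: 2242: 365. Sum = 365.
Total: 247 + 365 + 68 = 680 days.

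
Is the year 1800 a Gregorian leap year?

No

1800 is not a leap year (divisible by 100 but not 400).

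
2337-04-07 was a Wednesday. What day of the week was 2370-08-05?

From April 7, 2337 to April 7, 2370: 33 years, of which 8 contain a Feb 29 — 25×365 + 8×366 = 12053 days.
April 2370: 30 − 7 = 23 days remain.
Then May (31), June (30), July (31): 31 + 30 + 31 = 92 days.
August 1–5, 2370: 5 days.
Residual: 120 days.
Total: 12173 days.
12173 is a multiple of 7, so 2370-08-05 falls on the same weekday: Wednesday.

Wednesday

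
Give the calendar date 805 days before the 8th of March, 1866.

the 24th of December, 1863

Count 805 days before March 8, 1866:
Day-of-year of December 24, 1863: 358.
Day-of-year of March 8, 1866: 67.
1863 has 365 days, so 365 − 358 = 7 days remain in 1863.
Full years: 1864: 366; 1865: 365. Sum = 731.
Total: 7 + 731 + 67 = 805 days.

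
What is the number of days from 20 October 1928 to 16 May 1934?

2034

Day-of-year of October 20, 1928: 294.
Day-of-year of May 16, 1934: 136.
1928 has 366 days, so 366 − 294 = 72 days remain in 1928.
Full years: 1929: 365; 1930: 365; 1931: 365; 1932: 366; 1933: 365. Sum = 1826.
Total: 72 + 1826 + 136 = 2034 days.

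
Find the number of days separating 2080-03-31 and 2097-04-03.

Day-of-year of March 31, 2080: 91.
Day-of-year of April 3, 2097: 93.
2080 has 366 days, so 366 − 91 = 275 days remain in 2080.
Full years 2081–2096: 12 common + 4 leap = 12×365 + 4×366 = 5844 days.
Total: 275 + 5844 + 93 = 6212 days.

6212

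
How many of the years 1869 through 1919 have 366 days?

11

Years divisible by 4 in [1869, 1919]: 1872, 1876, 1880, 1884, 1888, 1892, 1896, 1900, 1904, 1908, 1912, 1916.
Of these, 1900 is divisible by 100 but not 400, so not leap.
Leap years: 12 − 1 = 11.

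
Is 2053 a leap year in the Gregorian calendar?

2053 is not a leap year.

No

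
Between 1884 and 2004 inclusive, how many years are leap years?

Years divisible by 4: 1884, 1888, …, 2004 — 31 in all.
Of these, 1900 is divisible by 100 but not 400, so not leap.
2000 is divisible by 400, so still leap.
Leap years: 31 − 1 = 30.

30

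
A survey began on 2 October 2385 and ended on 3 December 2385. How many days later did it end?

62

October 2385: 31 − 2 = 29 days remain.
Then November (30): 30 days.
December 1–3, 2385: 3 days.
Total: 29 + 30 + 3 = 62 days.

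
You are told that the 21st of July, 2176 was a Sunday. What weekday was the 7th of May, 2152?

Sunday

Count forward from the earlier date (May 7, 2152) to the later (July 21, 2176):
Day-of-year of May 7, 2152: 128.
Day-of-year of July 21, 2176: 203.
2152 has 366 days, so 366 − 128 = 238 days remain in 2152.
Full years 2153–2175: 18 common + 5 leap = 18×365 + 5×366 = 8400 days.
Total: 238 + 8400 + 203 = 8841 days.
8841 is a multiple of 7, so the 7th of May, 2152 falls on the same weekday: Sunday.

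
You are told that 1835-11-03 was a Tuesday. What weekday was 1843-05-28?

Sunday

From November 3, 1835 to November 3, 1842: 7 years, of which 2 contain a Feb 29 — 5×365 + 2×366 = 2557 days.
November 1842: 30 − 3 = 27 days remain.
Then December (31), January (31), February 1843 (28), March (31), April (30): 31 + 31 + 28 + 31 + 30 = 151 days.
May 1–28, 1843: 28 days.
Residual: 206 days.
Total: 2763 days.
2763 mod 7 = 5, so 5 days after Tuesday is Sunday.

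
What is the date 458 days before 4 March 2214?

1 December 2212

Count 458 days before March 4, 2214:
December 2212: 31 − 1 = 30 days remain.
Then 14 full months totalling 424 days.
March 1–4, 2214: 4 days.
Total: 30 + 424 + 4 = 458 days.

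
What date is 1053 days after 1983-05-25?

1986-04-12

Count 1053 days after May 25, 1983:
Day-of-year of May 25, 1983: 145.
Day-of-year of April 12, 1986: 102.
1983 has 365 days, so 365 − 145 = 220 days remain in 1983.
Full years: 1984: 366; 1985: 365. Sum = 731.
Total: 220 + 731 + 102 = 1053 days.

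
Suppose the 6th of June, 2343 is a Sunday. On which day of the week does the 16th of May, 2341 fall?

Friday

Count forward from the earlier date (May 16, 2341) to the later (June 6, 2343):
May 2341: 31 − 16 = 15 days remain.
Then 24 full months totalling 730 days.
June 1–6, 2343: 6 days.
Total: 15 + 730 + 6 = 751 days.
751 mod 7 = 2, so 2 days before Sunday is Friday.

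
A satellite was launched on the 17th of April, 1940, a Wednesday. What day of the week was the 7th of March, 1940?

Count forward from the earlier date (March 7, 1940) to the later (April 17, 1940):
March 1940: 31 − 7 = 24 days remain.
April 1–17, 1940: 17 days.
Total: 24 + 17 = 41 days.
41 mod 7 = 6, so 6 days before Wednesday is Thursday.

Thursday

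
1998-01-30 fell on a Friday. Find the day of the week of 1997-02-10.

Monday

Count forward from the earlier date (February 10, 1997) to the later (January 30, 1998):
Day-of-year of February 10, 1997: 41.
Day-of-year of January 30, 1998: 30.
1997 has 365 days, so 365 − 41 = 324 days remain in 1997.
Total: 324 + 30 = 354 days.
354 mod 7 = 4, so 4 days before Friday is Monday.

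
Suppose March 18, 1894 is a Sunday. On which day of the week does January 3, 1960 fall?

Sunday

Day-of-year of March 18, 1894: 77.
Day-of-year of January 3, 1960: 3.
1894 has 365 days, so 365 − 77 = 288 days remain in 1894.
Full years 1895–1959: 50 common + 15 leap = 50×365 + 15×366 = 23740 days.
Total: 288 + 23740 + 3 = 24031 days.
24031 is a multiple of 7, so January 3, 1960 falls on the same weekday: Sunday.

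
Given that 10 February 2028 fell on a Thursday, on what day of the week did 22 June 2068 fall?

Friday

Day-of-year of February 10, 2028: 41.
Day-of-year of June 22, 2068: 174.
2028 has 366 days, so 366 − 41 = 325 days remain in 2028.
Full years 2029–2067: 30 common + 9 leap = 30×365 + 9×366 = 14244 days.
Total: 325 + 14244 + 174 = 14743 days.
14743 mod 7 = 1, so 1 day after Thursday is Friday.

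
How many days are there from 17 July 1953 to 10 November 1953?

July 1953: 31 − 17 = 14 days remain.
Then August (31), September (30), October (31): 31 + 30 + 31 = 92 days.
November 1–10, 1953: 10 days.
Total: 14 + 92 + 10 = 116 days.

116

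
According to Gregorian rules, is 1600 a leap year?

Yes

1600 is a leap year (divisible by 400).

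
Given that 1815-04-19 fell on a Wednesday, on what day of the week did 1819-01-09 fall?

Saturday

Day-of-year of April 19, 1815: 109.
Day-of-year of January 9, 1819: 9.
1815 has 365 days, so 365 − 109 = 256 days remain in 1815.
Full years: 1816: 366; 1817: 365; 1818: 365. Sum = 1096.
Total: 256 + 1096 + 9 = 1361 days.
1361 mod 7 = 3, so 3 days after Wednesday is Saturday.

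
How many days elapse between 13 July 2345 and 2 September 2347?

781

Day-of-year of July 13, 2345: 194.
Day-of-year of September 2, 2347: 245.
2345 has 365 days, so 365 − 194 = 171 days remain in 2345.
Full years: 2346: 365. Sum = 365.
Total: 171 + 365 + 245 = 781 days.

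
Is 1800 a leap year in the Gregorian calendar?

No

1800 is not a leap year (divisible by 100 but not 400).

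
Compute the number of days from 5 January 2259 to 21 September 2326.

From January 5, 2259 to January 5, 2326: 67 years, of which 16 contain a Feb 29 — 51×365 + 16×366 = 24471 days.
(2300 is not a leap year (divisible by 100 but not 400).)
January 2326: 31 − 5 = 26 days remain.
Then February 2326 (28), March (31), April (30), May (31), June (30), July (31), August (31): 28 + 31 + 30 + 31 + 30 + 31 + 31 = 212 days.
September 1–21, 2326: 21 days.
Residual: 259 days.
Total: 24730 days.

24730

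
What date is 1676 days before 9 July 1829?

6 December 1824

Count 1676 days before July 9, 1829:
December 6, 1824 → December 6, 1825: 365 days.
December 6, 1825 → December 6, 1826: 365 days.
December 6, 1826 → December 6, 1827: 365 days.
December 6, 1827 → December 6, 1828: 366 days (1828 is a leap year).
December 1828: 31 − 6 = 25 days remain.
Then January (31), February 1829 (28), March (31), April (30), May (31), June (30): 31 + 28 + 31 + 30 + 31 + 30 = 181 days.
July 1–9, 1829: 9 days.
Residual: 215 days.
Total: 1676 days.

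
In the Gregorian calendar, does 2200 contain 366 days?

No

2200 is not a leap year (divisible by 100 but not 400).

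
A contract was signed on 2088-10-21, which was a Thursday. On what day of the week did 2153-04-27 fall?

Friday

From October 21, 2088 to October 21, 2152: 64 years, of which 15 contain a Feb 29 — 49×365 + 15×366 = 23375 days.
(2100 is not a leap year (divisible by 100 but not 400).)
October 2152: 31 − 21 = 10 days remain.
Then November (30), December (31), January (31), February 2153 (28), March (31): 30 + 31 + 31 + 28 + 31 = 151 days.
April 1–27, 2153: 27 days.
Residual: 188 days.
Total: 23563 days.
23563 mod 7 = 1, so 1 day after Thursday is Friday.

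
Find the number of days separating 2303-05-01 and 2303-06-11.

May 2303: 31 − 1 = 30 days remain.
June 1–11, 2303: 11 days.
Total: 30 + 11 = 41 days.

41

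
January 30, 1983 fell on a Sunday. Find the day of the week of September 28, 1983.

Wednesday

January 1983: 31 − 30 = 1 day remains.
Then February 1983 (28), March (31), April (30), May (31), June (30), July (31), August (31): 28 + 31 + 30 + 31 + 30 + 31 + 31 = 212 days.
September 1–28, 1983: 28 days.
Total: 1 + 212 + 28 = 241 days.
241 mod 7 = 3, so 3 days after Sunday is Wednesday.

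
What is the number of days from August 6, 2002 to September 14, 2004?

770

August 6, 2002 → August 6, 2003: 365 days.
August 6, 2003 → August 6, 2004: 366 days (2004 is a leap year).
August 2004: 31 − 6 = 25 days remain.
September 1–14, 2004: 14 days.
Residual: 39 days.
Total: 770 days.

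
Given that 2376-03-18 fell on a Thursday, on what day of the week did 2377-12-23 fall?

Friday

March 2376: 31 − 18 = 13 days remain.
Then 20 full months totalling 609 days.
December 1–23, 2377: 23 days.
Total: 13 + 609 + 23 = 645 days.
645 mod 7 = 1, so 1 day after Thursday is Friday.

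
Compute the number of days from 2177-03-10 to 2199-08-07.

8185

From March 10, 2177 to March 10, 2199: 22 years, of which 5 contain a Feb 29 — 17×365 + 5×366 = 8035 days.
March 2199: 31 − 10 = 21 days remain.
Then April (30), May (31), June (30), July (31): 30 + 31 + 30 + 31 = 122 days.
August 1–7, 2199: 7 days.
Residual: 150 days.
Total: 8185 days.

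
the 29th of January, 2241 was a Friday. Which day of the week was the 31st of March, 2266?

Saturday

Day-of-year of January 29, 2241: 29.
Day-of-year of March 31, 2266: 90.
2241 has 365 days, so 365 − 29 = 336 days remain in 2241.
Full years 2242–2265: 18 common + 6 leap = 18×365 + 6×366 = 8766 days.
Total: 336 + 8766 + 90 = 9192 days.
9192 mod 7 = 1, so 1 day after Friday is Saturday.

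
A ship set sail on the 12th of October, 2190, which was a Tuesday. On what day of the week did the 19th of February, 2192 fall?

Day-of-year of October 12, 2190: 285.
Day-of-year of February 19, 2192: 50.
2190 has 365 days, so 365 − 285 = 80 days remain in 2190.
Full years: 2191: 365. Sum = 365.
Total: 80 + 365 + 50 = 495 days.
495 mod 7 = 5, so 5 days after Tuesday is Sunday.

Sunday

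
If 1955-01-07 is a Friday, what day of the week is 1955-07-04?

January 1955: 31 − 7 = 24 days remain.
Then February 1955 (28), March (31), April (30), May (31), June (30): 28 + 31 + 30 + 31 + 30 = 150 days.
July 1–4, 1955: 4 days.
Total: 24 + 150 + 4 = 178 days.
178 mod 7 = 3, so 3 days after Friday is Monday.

Monday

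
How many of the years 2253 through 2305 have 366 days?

12

Years divisible by 4: 2256, 2260, …, 2304 — 13 in all.
Of these, 2300 is divisible by 100 but not 400, so not leap.
Leap years: 13 − 1 = 12.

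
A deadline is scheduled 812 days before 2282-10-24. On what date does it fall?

2280-08-03

Count 812 days before October 24, 2282:
August 3, 2280 → August 3, 2281: 365 days.
August 3, 2281 → August 3, 2282: 365 days.
August 2282: 31 − 3 = 28 days remain.
Then September (30): 30 days.
October 1–24, 2282: 24 days.
Residual: 82 days.
Total: 812 days.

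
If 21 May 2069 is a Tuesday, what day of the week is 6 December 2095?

From May 21, 2069 to May 21, 2095: 26 years, of which 6 contain a Feb 29 — 20×365 + 6×366 = 9496 days.
May 2095: 31 − 21 = 10 days remain.
Then June (30), July (31), August (31), September (30), October (31), November (30): 30 + 31 + 31 + 30 + 31 + 30 = 183 days.
December 1–6, 2095: 6 days.
Residual: 199 days.
Total: 9695 days.
9695 is a multiple of 7, so 6 December 2095 falls on the same weekday: Tuesday.

Tuesday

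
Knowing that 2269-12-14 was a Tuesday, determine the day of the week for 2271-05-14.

Sunday

December 14, 2269 → December 14, 2270: 365 days.
December 2270: 31 − 14 = 17 days remain.
Then January (31), February 2271 (28), March (31), April (30): 31 + 28 + 31 + 30 = 120 days.
May 1–14, 2271: 14 days.
Residual: 151 days.
Total: 516 days.
516 mod 7 = 5, so 5 days after Tuesday is Sunday.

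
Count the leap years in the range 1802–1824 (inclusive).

6

Years divisible by 4 in [1802, 1824]: 1804, 1808, 1812, 1816, 1820, 1824.
No century exceptions apply. Count: 6.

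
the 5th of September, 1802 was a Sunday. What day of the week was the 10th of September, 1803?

Saturday

Day-of-year of September 5, 1802: 248.
Day-of-year of September 10, 1803: 253.
1802 has 365 days, so 365 − 248 = 117 days remain in 1802.
Total: 117 + 253 = 370 days.
370 mod 7 = 6, so 6 days after Sunday is Saturday.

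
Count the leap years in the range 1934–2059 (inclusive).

Years divisible by 4: 1936, 1940, …, 2056 — 31 in all.
2000 is divisible by 400, so still leap.
No century exceptions apply. Count: 31.

31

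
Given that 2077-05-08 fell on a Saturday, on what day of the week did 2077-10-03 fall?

May 2077: 31 − 8 = 23 days remain.
Then June (30), July (31), August (31), September (30): 30 + 31 + 31 + 30 = 122 days.
October 1–3, 2077: 3 days.
Total: 23 + 122 + 3 = 148 days.
148 mod 7 = 1, so 1 day after Saturday is Sunday.

Sunday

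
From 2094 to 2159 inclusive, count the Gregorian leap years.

Years divisible by 4: 2096, 2100, …, 2156 — 16 in all.
Of these, 2100 is divisible by 100 but not 400, so not leap.
Leap years: 16 − 1 = 15.

15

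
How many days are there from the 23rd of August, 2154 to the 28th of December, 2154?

127

August 2154: 31 − 23 = 8 days remain.
Then September (30), October (31), November (30): 30 + 31 + 30 = 91 days.
December 1–28, 2154: 28 days.
Total: 8 + 91 + 28 = 127 days.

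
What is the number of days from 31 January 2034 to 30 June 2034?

January 2034: 31 − 31 = 0 days remain.
Then February 2034 (28), March (31), April (30), May (31): 28 + 31 + 30 + 31 = 120 days.
June 1–30, 2034: 30 days.
Total: 0 + 120 + 30 = 150 days.

150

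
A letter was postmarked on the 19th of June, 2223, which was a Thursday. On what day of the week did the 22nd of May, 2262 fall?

Thursday

From June 19, 2223 to June 19, 2261: 38 years, of which 10 contain a Feb 29 — 28×365 + 10×366 = 13880 days.
June 2261: 30 − 19 = 11 days remain.
Then 10 full months totalling 304 days.
May 1–22, 2262: 22 days.
Residual: 337 days.
Total: 14217 days.
14217 is a multiple of 7, so the 22nd of May, 2262 falls on the same weekday: Thursday.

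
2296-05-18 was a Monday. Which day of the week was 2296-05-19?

Within May 2296: 19 − 18 = 1 day.
1 mod 7 = 1, so 1 day after Monday is Tuesday.

Tuesday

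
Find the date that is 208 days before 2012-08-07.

2012-01-12

Count 208 days before August 7, 2012:
January 2012: 31 − 12 = 19 days remain.
Then February 2012 (29), March (31), April (30), May (31), June (30), July (31): 29 + 31 + 30 + 31 + 30 + 31 = 182 days.
August 1–7, 2012: 7 days.
Total: 19 + 182 + 7 = 208 days.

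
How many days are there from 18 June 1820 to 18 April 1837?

6148

From June 18, 1820 to June 18, 1836: 16 years, of which 4 contain a Feb 29 — 12×365 + 4×366 = 5844 days.
June 1836: 30 − 18 = 12 days remain.
Then 9 full months totalling 274 days.
April 1–18, 1837: 18 days.
Residual: 304 days.
Total: 6148 days.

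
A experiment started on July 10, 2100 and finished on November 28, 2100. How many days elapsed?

July 2100: 31 − 10 = 21 days remain.
Then August (31), September (30), October (31): 31 + 30 + 31 = 92 days.
November 1–28, 2100: 28 days.
Total: 21 + 92 + 28 = 141 days.

141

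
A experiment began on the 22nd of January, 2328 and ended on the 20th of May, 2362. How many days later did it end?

Day-of-year of January 22, 2328: 22.
Day-of-year of May 20, 2362: 140.
2328 has 366 days, so 366 − 22 = 344 days remain in 2328.
Full years 2329–2361: 25 common + 8 leap = 25×365 + 8×366 = 12053 days.
Total: 344 + 12053 + 140 = 12537 days.

12537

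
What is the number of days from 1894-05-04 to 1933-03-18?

14197

Day-of-year of May 4, 1894: 124.
Day-of-year of March 18, 1933: 77.
1894 has 365 days, so 365 − 124 = 241 days remain in 1894.
Full years 1895–1932: 29 common + 9 leap = 29×365 + 9×366 = 13879 days.
Total: 241 + 13879 + 77 = 14197 days.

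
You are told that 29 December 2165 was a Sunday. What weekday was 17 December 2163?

Count forward from the earlier date (December 17, 2163) to the later (December 29, 2165):
December 17, 2163 → December 17, 2164: 366 days (2164 is a leap year).
December 17, 2164 → December 17, 2165: 365 days.
Within December 2165: 29 − 17 = 12 days.
Total: 743 days.
743 mod 7 = 1, so 1 day before Sunday is Saturday.

Saturday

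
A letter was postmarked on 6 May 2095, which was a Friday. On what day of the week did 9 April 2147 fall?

Sunday

Day-of-year of May 6, 2095: 126.
Day-of-year of April 9, 2147: 99.
2095 has 365 days, so 365 − 126 = 239 days remain in 2095.
Full years 2096–2146: 39 common + 12 leap = 39×365 + 12×366 = 18627 days.
Total: 239 + 18627 + 99 = 18965 days.
18965 mod 7 = 2, so 2 days after Friday is Sunday.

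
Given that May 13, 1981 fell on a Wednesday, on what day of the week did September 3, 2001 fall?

Monday

Day-of-year of May 13, 1981: 133.
Day-of-year of September 3, 2001: 246.
1981 has 365 days, so 365 − 133 = 232 days remain in 1981.
Full years 1982–2000: 14 common + 5 leap = 14×365 + 5×366 = 6940 days.
Total: 232 + 6940 + 246 = 7418 days.
7418 mod 7 = 5, so 5 days after Wednesday is Monday.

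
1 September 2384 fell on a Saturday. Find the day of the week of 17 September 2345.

Monday

Count forward from the earlier date (September 17, 2345) to the later (September 1, 2384):
Day-of-year of September 17, 2345: 260.
Day-of-year of September 1, 2384: 245.
2345 has 365 days, so 365 − 260 = 105 days remain in 2345.
Full years 2346–2383: 29 common + 9 leap = 29×365 + 9×366 = 13879 days.
Total: 105 + 13879 + 245 = 14229 days.
14229 mod 7 = 5, so 5 days before Saturday is Monday.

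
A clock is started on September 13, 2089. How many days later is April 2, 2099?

From September 13, 2089 to September 13, 2098: 9 years, of which 2 contain a Feb 29 — 7×365 + 2×366 = 3287 days.
September 2098: 30 − 13 = 17 days remain.
Then October (31), November (30), December (31), January (31), February 2099 (28), March (31): 31 + 30 + 31 + 31 + 28 + 31 = 182 days.
April 1–2, 2099: 2 days.
Residual: 201 days.
Total: 3488 days.

3488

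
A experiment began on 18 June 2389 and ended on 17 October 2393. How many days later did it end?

1582

June 18, 2389 → June 18, 2390: 365 days.
June 18, 2390 → June 18, 2391: 365 days.
June 18, 2391 → June 18, 2392: 366 days (2392 is a leap year).
June 18, 2392 → June 18, 2393: 365 days.
June 2393: 30 − 18 = 12 days remain.
Then July (31), August (31), September (30): 31 + 31 + 30 = 92 days.
October 1–17, 2393: 17 days.
Residual: 121 days.
Total: 1582 days.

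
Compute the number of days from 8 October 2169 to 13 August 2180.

3962

Day-of-year of October 8, 2169: 281.
Day-of-year of August 13, 2180: 226.
2169 has 365 days, so 365 − 281 = 84 days remain in 2169.
Full years 2170–2179: 8 common + 2 leap = 8×365 + 2×366 = 3652 days.
Total: 84 + 3652 + 226 = 3962 days.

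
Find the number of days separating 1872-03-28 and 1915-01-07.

From March 28, 1872 to March 28, 1914: 42 years, of which 9 contain a Feb 29 — 33×365 + 9×366 = 15339 days.
(1900 is not a leap year (divisible by 100 but not 400).)
March 1914: 31 − 28 = 3 days remain.
Then 9 full months totalling 275 days.
January 1–7, 1915: 7 days.
Residual: 285 days.
Total: 15624 days.

15624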